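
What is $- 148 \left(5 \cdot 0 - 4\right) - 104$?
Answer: $488$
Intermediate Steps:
$- 148 \left(5 \cdot 0 - 4\right) - 104 = - 148 \left(0 - 4\right) - 104 = \left(-148\right) \left(-4\right) - 104 = 592 - 104 = 488$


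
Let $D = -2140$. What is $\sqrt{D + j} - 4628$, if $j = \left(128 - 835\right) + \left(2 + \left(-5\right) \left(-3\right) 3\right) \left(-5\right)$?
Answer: $-4628 + i \sqrt{3082} \approx -4628.0 + 55.516 i$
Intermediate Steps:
$j = -942$ ($j = -707 + \left(2 + 15 \cdot 3\right) \left(-5\right) = -707 + \left(2 + 45\right) \left(-5\right) = -707 + 47 \left(-5\right) = -707 - 235 = -942$)
$\sqrt{D + j} - 4628 = \sqrt{-2140 - 942} - 4628 = \sqrt{-3082} - 4628 = i \sqrt{3082} - 4628 = -4628 + i \sqrt{3082}$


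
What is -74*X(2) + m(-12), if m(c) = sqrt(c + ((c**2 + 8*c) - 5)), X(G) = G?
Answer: -148 + sqrt(31) ≈ -142.43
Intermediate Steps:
m(c) = sqrt(-5 + c**2 + 9*c) (m(c) = sqrt(c + (-5 + c**2 + 8*c)) = sqrt(-5 + c**2 + 9*c))
-74*X(2) + m(-12) = -74*2 + sqrt(-5 + (-12)**2 + 9*(-12)) = -148 + sqrt(-5 + 144 - 108) = -148 + sqrt(31)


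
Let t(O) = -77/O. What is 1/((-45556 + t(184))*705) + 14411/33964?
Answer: 12166133003897/28673275391460 ≈ 0.42430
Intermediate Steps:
1/((-45556 + t(184))*705) + 14411/33964 = 1/(-45556 - 77/184*705) + 14411/33964 = (1/705)/(-45556 - 77*1/184) + 14411*(1/33964) = (1/705)/(-45556 - 77/184) + 14411/33964 = (1/705)/(-8382381/184) + 14411/33964 = -184/8382381*1/705 + 14411/33964 = -184/5909578605 + 14411/33964 = 12166133003897/28673275391460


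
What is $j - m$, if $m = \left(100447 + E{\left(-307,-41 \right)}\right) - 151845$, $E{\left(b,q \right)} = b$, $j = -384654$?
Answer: $-332949$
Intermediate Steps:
$m = -51705$ ($m = \left(100447 - 307\right) - 151845 = 100140 - 151845 = -51705$)
$j - m = -384654 - -51705 = -384654 + 51705 = -332949$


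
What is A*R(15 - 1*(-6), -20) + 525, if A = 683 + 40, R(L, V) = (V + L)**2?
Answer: 1248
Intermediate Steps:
R(L, V) = (L + V)**2
A = 723
A*R(15 - 1*(-6), -20) + 525 = 723*((15 - 1*(-6)) - 20)**2 + 525 = 723*((15 + 6) - 20)**2 + 525 = 723*(21 - 20)**2 + 525 = 723*1**2 + 525 = 723*1 + 525 = 723 + 525 = 1248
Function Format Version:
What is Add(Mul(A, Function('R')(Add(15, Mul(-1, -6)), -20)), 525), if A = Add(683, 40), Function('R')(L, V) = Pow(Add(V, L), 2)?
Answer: 1248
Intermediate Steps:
Function('R')(L, V) = Pow(Add(L, V), 2)
A = 723
Add(Mul(A, Function('R')(Add(15, Mul(-1, -6)), -20)), 525) = Add(Mul(723, Pow(Add(Add(15, Mul(-1, -6)), -20), 2)), 525) = Add(Mul(723, Pow(Add(Add(15, 6), -20), 2)), 525) = Add(Mul(723, Pow(Add(21, -20), 2)), 525) = Add(Mul(723, Pow(1, 2)), 525) = Add(Mul(723, 1), 525) = Add(723, 525) = 1248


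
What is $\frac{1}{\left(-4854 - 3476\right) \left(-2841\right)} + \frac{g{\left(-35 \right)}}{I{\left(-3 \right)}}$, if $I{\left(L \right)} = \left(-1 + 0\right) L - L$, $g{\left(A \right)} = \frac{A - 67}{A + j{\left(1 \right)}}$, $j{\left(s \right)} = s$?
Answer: $\frac{5916383}{11832765} \approx 0.5$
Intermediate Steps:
$g{\left(A \right)} = \frac{-67 + A}{1 + A}$ ($g{\left(A \right)} = \frac{A - 67}{A + 1} = \frac{-67 + A}{1 + A}$)
$I{\left(L \right)} = - 2 L$ ($I{\left(L \right)} = - L - L = - 2 L$)
$\frac{1}{\left(-4854 - 3476\right) \left(-2841\right)} + \frac{g{\left(-35 \right)}}{I{\left(-3 \right)}} = \frac{1}{\left(-4854 - 3476\right) \left(-2841\right)} + \frac{\frac{1}{1 - 35} \left(-67 - 35\right)}{\left(-2\right) \left(-3\right)} = \frac{1}{-8330} \left(- \frac{1}{2841}\right) + \frac{\frac{1}{-34} \left(-102\right)}{6} = \left(- \frac{1}{8330}\right) \left(- \frac{1}{2841}\right) + \left(- \frac{1}{34}\right) \left(-102\right) \frac{1}{6} = \frac{1}{23665530} + 3 \cdot \frac{1}{6} = \frac{1}{23665530} + \frac{1}{2} = \frac{5916383}{11832765}$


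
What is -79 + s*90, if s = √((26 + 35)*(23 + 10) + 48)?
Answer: -79 + 270*√229 ≈ 4006.8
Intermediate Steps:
s = 3*√229 (s = √(61*33 + 48) = √(2013 + 48) = √2061 = 3*√229 ≈ 45.398)
-79 + s*90 = -79 + (3*√229)*90 = -79 + 270*√229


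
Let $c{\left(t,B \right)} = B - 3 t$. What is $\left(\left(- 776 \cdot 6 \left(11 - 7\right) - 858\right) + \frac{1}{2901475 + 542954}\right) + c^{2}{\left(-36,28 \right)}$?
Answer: $- \frac{3396206993}{3444429} \approx -986.0$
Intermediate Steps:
$\left(\left(- 776 \cdot 6 \left(11 - 7\right) - 858\right) + \frac{1}{2901475 + 542954}\right) + c^{2}{\left(-36,28 \right)} = \left(\left(- 776 \cdot 6 \left(11 - 7\right) - 858\right) + \frac{1}{2901475 + 542954}\right) + \left(28 - -108\right)^{2} = \left(\left(- 776 \cdot 6 \cdot 4 - 858\right) + \frac{1}{3444429}\right) + \left(28 + 108\right)^{2} = \left(\left(\left(-776\right) 24 - 858\right) + \frac{1}{3444429}\right) + 136^{2} = \left(\left(-18624 - 858\right) + \frac{1}{3444429}\right) + 18496 = \left(-19482 + \frac{1}{3444429}\right) + 18496 = - \frac{67104365777}{3444429} + 18496 = - \frac{3396206993}{3444429}$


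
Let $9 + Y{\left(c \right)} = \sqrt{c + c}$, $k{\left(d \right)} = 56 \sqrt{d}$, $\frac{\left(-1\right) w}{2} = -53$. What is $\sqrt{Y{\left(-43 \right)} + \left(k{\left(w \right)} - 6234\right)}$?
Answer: $\sqrt{-6243 + 56 \sqrt{106} + i \sqrt{86}} \approx 0.0616 + 75.276 i$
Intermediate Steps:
$w = 106$ ($w = \left(-2\right) \left(-53\right) = 106$)
$Y{\left(c \right)} = -9 + \sqrt{2} \sqrt{c}$ ($Y{\left(c \right)} = -9 + \sqrt{c + c} = -9 + \sqrt{2 c} = -9 + \sqrt{2} \sqrt{c}$)
$\sqrt{Y{\left(-43 \right)} + \left(k{\left(w \right)} - 6234\right)} = \sqrt{\left(-9 + \sqrt{2} \sqrt{-43}\right) - \left(6234 - 56 \sqrt{106}\right)} = \sqrt{\left(-9 + \sqrt{2} i \sqrt{43}\right) - \left(6234 - 56 \sqrt{106}\right)} = \sqrt{\left(-9 + i \sqrt{86}\right) - \left(6234 - 56 \sqrt{106}\right)} = \sqrt{-6243 + 56 \sqrt{106} + i \sqrt{86}}$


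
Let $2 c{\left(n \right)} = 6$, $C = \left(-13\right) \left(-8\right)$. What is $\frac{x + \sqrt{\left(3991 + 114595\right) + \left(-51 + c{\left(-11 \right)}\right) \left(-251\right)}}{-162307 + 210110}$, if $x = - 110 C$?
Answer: $- \frac{11440}{47803} + \frac{\sqrt{2666}}{6829} \approx -0.23175$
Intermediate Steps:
$C = 104$
$c{\left(n \right)} = 3$ ($c{\left(n \right)} = \frac{1}{2} \cdot 6 = 3$)
$x = -11440$ ($x = \left(-110\right) 104 = -11440$)
$\frac{x + \sqrt{\left(3991 + 114595\right) + \left(-51 + c{\left(-11 \right)}\right) \left(-251\right)}}{-162307 + 210110} = \frac{-11440 + \sqrt{\left(3991 + 114595\right) + \left(-51 + 3\right) \left(-251\right)}}{-162307 + 210110} = \frac{-11440 + \sqrt{118586 - -12048}}{47803} = \left(-11440 + \sqrt{118586 + 12048}\right) \frac{1}{47803} = \left(-11440 + \sqrt{130634}\right) \frac{1}{47803} = \left(-11440 + 7 \sqrt{2666}\right) \frac{1}{47803} = - \frac{11440}{47803} + \frac{\sqrt{2666}}{6829}$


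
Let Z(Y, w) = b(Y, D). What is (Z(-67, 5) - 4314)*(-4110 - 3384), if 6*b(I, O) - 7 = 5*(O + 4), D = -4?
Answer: 32320373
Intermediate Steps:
b(I, O) = 9/2 + 5*O/6 (b(I, O) = 7/6 + (5*(O + 4))/6 = 7/6 + (5*(4 + O))/6 = 7/6 + (20 + 5*O)/6 = 7/6 + (10/3 + 5*O/6) = 9/2 + 5*O/6)
Z(Y, w) = 7/6 (Z(Y, w) = 9/2 + (⅚)*(-4) = 9/2 - 10/3 = 7/6)
(Z(-67, 5) - 4314)*(-4110 - 3384) = (7/6 - 4314)*(-4110 - 3384) = -25877/6*(-7494) = 32320373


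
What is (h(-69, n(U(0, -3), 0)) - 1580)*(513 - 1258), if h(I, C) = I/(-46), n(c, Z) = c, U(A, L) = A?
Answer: 2351965/2 ≈ 1.1760e+6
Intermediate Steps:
h(I, C) = -I/46 (h(I, C) = I*(-1/46) = -I/46)
(h(-69, n(U(0, -3), 0)) - 1580)*(513 - 1258) = (-1/46*(-69) - 1580)*(513 - 1258) = (3/2 - 1580)*(-745) = -3157/2*(-745) = 2351965/2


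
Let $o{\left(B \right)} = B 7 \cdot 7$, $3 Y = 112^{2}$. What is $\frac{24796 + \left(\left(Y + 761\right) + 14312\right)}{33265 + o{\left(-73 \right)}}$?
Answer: $\frac{132151}{89064} \approx 1.4838$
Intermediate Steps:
$Y = \frac{12544}{3}$ ($Y = \frac{112^{2}}{3} = \frac{1}{3} \cdot 12544 = \frac{12544}{3} \approx 4181.3$)
$o{\left(B \right)} = 49 B$ ($o{\left(B \right)} = 7 B 7 = 49 B$)
$\frac{24796 + \left(\left(Y + 761\right) + 14312\right)}{33265 + o{\left(-73 \right)}} = \frac{24796 + \left(\left(\frac{12544}{3} + 761\right) + 14312\right)}{33265 + 49 \left(-73\right)} = \frac{24796 + \left(\frac{14827}{3} + 14312\right)}{33265 - 3577} = \frac{24796 + \frac{57763}{3}}{29688} = \frac{132151}{3} \cdot \frac{1}{29688} = \frac{132151}{89064}$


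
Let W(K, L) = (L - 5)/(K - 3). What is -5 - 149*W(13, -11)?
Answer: 1167/5 ≈ 233.40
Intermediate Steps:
W(K, L) = (-5 + L)/(-3 + K)
-5 - 149*W(13, -11) = -5 - 149*(-5 - 11)/(-3 + 13) = -5 - 149*(-16)/10 = -5 - 149*(-8/5) = -5 + 1192/5 = 1167/5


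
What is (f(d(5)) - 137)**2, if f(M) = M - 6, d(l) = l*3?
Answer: 16384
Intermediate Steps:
d(l) = 3*l
f(M) = -6 + M
(f(d(5)) - 137)**2 = ((-6 + 3*5) - 137)**2 = ((-6 + 15) - 137)**2 = (9 - 137)**2 = (-128)**2 = 16384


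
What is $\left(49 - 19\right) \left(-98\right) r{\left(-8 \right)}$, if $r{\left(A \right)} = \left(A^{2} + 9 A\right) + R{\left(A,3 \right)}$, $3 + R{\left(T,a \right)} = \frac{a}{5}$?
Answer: $30576$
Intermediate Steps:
$R{\left(T,a \right)} = -3 + \frac{a}{5}$
$r{\left(A \right)} = - \frac{12}{5} + A^{2} + 9 A$ ($r{\left(A \right)} = \left(A^{2} + 9 A\right) + \left(-3 + \frac{1}{5} \cdot 3\right) = \left(A^{2} + 9 A\right) + \left(-3 + \frac{3}{5}\right) = \left(A^{2} + 9 A\right) - \frac{12}{5} = - \frac{12}{5} + A^{2} + 9 A$)
$\left(49 - 19\right) \left(-98\right) r{\left(-8 \right)} = \left(49 - 19\right) \left(-98\right) \left(- \frac{12}{5} + \left(-8\right)^{2} + 9 \left(-8\right)\right) = \left(49 - 19\right) \left(-98\right) \left(- \frac{12}{5} + 64 - 72\right) = 30 \left(-98\right) \left(- \frac{52}{5}\right) = \left(-2940\right) \left(- \frac{52}{5}\right) = 30576$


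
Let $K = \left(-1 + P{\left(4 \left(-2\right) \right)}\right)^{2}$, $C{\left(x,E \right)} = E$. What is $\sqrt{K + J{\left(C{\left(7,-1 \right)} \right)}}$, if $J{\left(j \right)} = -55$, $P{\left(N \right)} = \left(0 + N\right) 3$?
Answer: $\sqrt{570} \approx 23.875$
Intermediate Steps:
$P{\left(N \right)} = 3 N$ ($P{\left(N \right)} = N 3 = 3 N$)
$K = 625$ ($K = \left(-1 + 3 \cdot 4 \left(-2\right)\right)^{2} = \left(-1 + 3 \left(-8\right)\right)^{2} = \left(-1 - 24\right)^{2} = \left(-25\right)^{2} = 625$)
$\sqrt{K + J{\left(C{\left(7,-1 \right)} \right)}} = \sqrt{625 - 55} = \sqrt{570}$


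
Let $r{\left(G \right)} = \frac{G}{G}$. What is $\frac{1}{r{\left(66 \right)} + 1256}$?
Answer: $\frac{1}{1257} \approx 0.00079555$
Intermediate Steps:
$r{\left(G \right)} = 1$
$\frac{1}{r{\left(66 \right)} + 1256} = \frac{1}{1 + 1256} = \frac{1}{1257}$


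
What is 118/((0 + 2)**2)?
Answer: 59/2 ≈ 29.500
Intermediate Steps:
118/((0 + 2)**2) = 118/(2**2) = 118/4 = 118*(1/4) = 59/2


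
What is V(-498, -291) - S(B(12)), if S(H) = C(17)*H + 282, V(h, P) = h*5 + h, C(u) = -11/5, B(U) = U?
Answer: -16218/5 ≈ -3243.6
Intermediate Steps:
C(u) = -11/5 (C(u) = -11*1/5 = -11/5)
V(h, P) = 6*h (V(h, P) = 5*h + h = 6*h)
S(H) = 282 - 11*H/5 (S(H) = -11*H/5 + 282 = 282 - 11*H/5)
V(-498, -291) - S(B(12)) = 6*(-498) - (282 - 11/5*12) = -2988 - (282 - 132/5) = -2988 - 1*1278/5 = -2988 - 1278/5 = -16218/5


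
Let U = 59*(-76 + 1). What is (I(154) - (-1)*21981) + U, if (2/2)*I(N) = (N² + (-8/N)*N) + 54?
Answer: 41318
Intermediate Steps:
I(N) = 46 + N² (I(N) = (N² + (-8/N)*N) + 54 = (N² - 8) + 54 = (-8 + N²) + 54 = 46 + N²)
U = -4425 (U = 59*(-75) = -4425)
(I(154) - (-1)*21981) + U = ((46 + 154²) - (-1)*21981) - 4425 = ((46 + 23716) - 1*(-21981)) - 4425 = (23762 + 21981) - 4425 = 45743 - 4425 = 41318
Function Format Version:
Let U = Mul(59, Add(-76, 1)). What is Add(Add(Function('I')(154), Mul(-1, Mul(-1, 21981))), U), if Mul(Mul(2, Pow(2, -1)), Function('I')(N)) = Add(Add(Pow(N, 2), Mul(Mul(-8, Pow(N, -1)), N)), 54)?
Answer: 41318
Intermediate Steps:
Function('I')(N) = Add(46, Pow(N, 2)) (Function('I')(N) = Add(Add(Pow(N, 2), Mul(Mul(-8, Pow(N, -1)), N)), 54) = Add(Add(Pow(N, 2), -8), 54) = Add(Add(-8, Pow(N, 2)), 54) = Add(46, Pow(N, 2)))
U = -4425 (U = Mul(59, -75) = -4425)
Add(Add(Function('I')(154), Mul(-1, Mul(-1, 21981))), U) = Add(Add(Add(46, Pow(154, 2)), Mul(-1, Mul(-1, 21981))), -4425) = Add(Add(Add(46, 23716), Mul(-1, -21981)), -4425) = Add(Add(23762, 21981), -4425) = Add(45743, -4425) = 41318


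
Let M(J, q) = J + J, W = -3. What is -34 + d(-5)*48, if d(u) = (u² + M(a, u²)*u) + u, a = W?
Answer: 2366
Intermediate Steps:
a = -3
M(J, q) = 2*J
d(u) = u² - 5*u (d(u) = (u² + (2*(-3))*u) + u = (u² - 6*u) + u = u² - 5*u)
-34 + d(-5)*48 = -34 - 5*(-5 - 5)*48 = -34 - 5*(-10)*48 = -34 + 50*48 = -34 + 2400 = 2366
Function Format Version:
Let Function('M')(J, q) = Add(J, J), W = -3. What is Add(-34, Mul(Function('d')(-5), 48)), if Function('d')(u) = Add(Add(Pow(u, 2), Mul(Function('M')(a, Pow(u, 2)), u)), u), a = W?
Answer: 2366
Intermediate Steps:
a = -3
Function('M')(J, q) = Mul(2, J)
Function('d')(u) = Add(Pow(u, 2), Mul(-5, u)) (Function('d')(u) = Add(Add(Pow(u, 2), Mul(Mul(2, -3), u)), u) = Add(Add(Pow(u, 2), Mul(-6, u)), u) = Add(Pow(u, 2), Mul(-5, u)))
Add(-34, Mul(Function('d')(-5), 48)) = Add(-34, Mul(Mul(-5, Add(-5, -5)), 48)) = Add(-34, Mul(Mul(-5, -10), 48)) = Add(-34, Mul(50, 48)) = Add(-34, 2400) = 2366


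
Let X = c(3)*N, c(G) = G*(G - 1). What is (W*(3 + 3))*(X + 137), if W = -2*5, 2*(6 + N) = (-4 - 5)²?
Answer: -20640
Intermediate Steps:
c(G) = G*(-1 + G)
N = 69/2 (N = -6 + (-4 - 5)²/2 = -6 + (½)*(-9)² = -6 + (½)*81 = -6 + 81/2 = 69/2 ≈ 34.500)
X = 207 (X = (3*(-1 + 3))*(69/2) = (3*2)*(69/2) = 6*(69/2) = 207)
W = -10
(W*(3 + 3))*(X + 137) = (-10*(3 + 3))*(207 + 137) = -10*6*344 = -60*344 = -20640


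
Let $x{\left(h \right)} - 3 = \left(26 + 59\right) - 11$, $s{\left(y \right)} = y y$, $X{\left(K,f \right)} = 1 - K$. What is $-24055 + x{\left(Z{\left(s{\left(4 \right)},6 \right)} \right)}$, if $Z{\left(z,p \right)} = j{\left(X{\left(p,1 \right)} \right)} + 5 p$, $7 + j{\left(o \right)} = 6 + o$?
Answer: $-23978$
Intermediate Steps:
$j{\left(o \right)} = -1 + o$ ($j{\left(o \right)} = -7 + \left(6 + o\right) = -1 + o$)
$s{\left(y \right)} = y^{2}$
$Z{\left(z,p \right)} = 4 p$ ($Z{\left(z,p \right)} = \left(-1 - \left(-1 + p\right)\right) + 5 p = - p + 5 p = 4 p$)
$x{\left(h \right)} = 77$ ($x{\left(h \right)} = 3 + \left(\left(26 + 59\right) - 11\right) = 3 + \left(85 - 11\right) = 3 + 74 = 77$)
$-24055 + x{\left(Z{\left(s{\left(4 \right)},6 \right)} \right)} = -24055 + 77 = -23978$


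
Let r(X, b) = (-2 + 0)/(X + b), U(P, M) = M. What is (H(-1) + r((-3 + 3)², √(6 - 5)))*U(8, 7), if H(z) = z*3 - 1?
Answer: -42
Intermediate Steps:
r(X, b) = -2/(X + b)
H(z) = -1 + 3*z (H(z) = 3*z - 1 = -1 + 3*z)
(H(-1) + r((-3 + 3)², √(6 - 5)))*U(8, 7) = ((-1 + 3*(-1)) - 2/((-3 + 3)² + √(6 - 5)))*7 = ((-1 - 3) - 2/(0² + √1))*7 = (-4 - 2/(0 + 1))*7 = (-4 - 2/1)*7 = (-4 - 2*1)*7 = (-4 - 2)*7 = -6*7 = -42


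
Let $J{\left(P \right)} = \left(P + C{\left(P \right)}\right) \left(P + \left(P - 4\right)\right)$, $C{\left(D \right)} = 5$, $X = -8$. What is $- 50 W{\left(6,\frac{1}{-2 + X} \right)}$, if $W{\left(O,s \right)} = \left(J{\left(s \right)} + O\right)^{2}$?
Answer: $- \frac{531441}{50} \approx -10629.0$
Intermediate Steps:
$J{\left(P \right)} = \left(-4 + 2 P\right) \left(5 + P\right)$ ($J{\left(P \right)} = \left(P + 5\right) \left(P + \left(P - 4\right)\right) = \left(5 + P\right) \left(P + \left(-4 + P\right)\right) = \left(5 + P\right) \left(-4 + 2 P\right) = \left(-4 + 2 P\right) \left(5 + P\right)$)
$W{\left(O,s \right)} = \left(-20 + O + 2 s^{2} + 6 s\right)^{2}$ ($W{\left(O,s \right)} = \left(\left(-20 + 2 s^{2} + 6 s\right) + O\right)^{2} = \left(-20 + O + 2 s^{2} + 6 s\right)^{2}$)
$- 50 W{\left(6,\frac{1}{-2 + X} \right)} = - 50 \left(-20 + 6 + 2 \left(\frac{1}{-2 - 8}\right)^{2} + \frac{6}{-2 - 8}\right)^{2} = - 50 \left(-20 + 6 + 2 \left(\frac{1}{-10}\right)^{2} + \frac{6}{-10}\right)^{2} = - 50 \left(-20 + 6 + 2 \left(- \frac{1}{10}\right)^{2} + 6 \left(- \frac{1}{10}\right)\right)^{2} = - 50 \left(-20 + 6 + 2 \cdot \frac{1}{100} - \frac{3}{5}\right)^{2} = - 50 \left(-20 + 6 + \frac{1}{50} - \frac{3}{5}\right)^{2} = - 50 \left(- \frac{729}{50}\right)^{2} = \left(-50\right) \frac{531441}{2500} = - \frac{531441}{50}$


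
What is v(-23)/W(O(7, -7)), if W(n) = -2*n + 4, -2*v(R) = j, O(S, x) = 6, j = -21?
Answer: -21/16 ≈ -1.3125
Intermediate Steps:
v(R) = 21/2 (v(R) = -1/2*(-21) = 21/2)
W(n) = 4 - 2*n
v(-23)/W(O(7, -7)) = 21/(2*(4 - 2*6)) = 21/(2*(4 - 12)) = (21/2)/(-8) = (21/2)*(-1/8) = -21/16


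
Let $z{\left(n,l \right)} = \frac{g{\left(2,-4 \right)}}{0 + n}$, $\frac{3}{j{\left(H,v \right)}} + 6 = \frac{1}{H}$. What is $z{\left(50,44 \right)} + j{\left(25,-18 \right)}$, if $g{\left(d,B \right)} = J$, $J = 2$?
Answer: $- \frac{1726}{3725} \approx -0.46336$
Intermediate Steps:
$j{\left(H,v \right)} = \frac{3}{-6 + \frac{1}{H}}$
$g{\left(d,B \right)} = 2$
$z{\left(n,l \right)} = \frac{2}{n}$ ($z{\left(n,l \right)} = \frac{2}{0 + n} = \frac{2}{n}$)
$z{\left(50,44 \right)} + j{\left(25,-18 \right)} = \frac{2}{50} - \frac{75}{-1 + 6 \cdot 25} = 2 \cdot \frac{1}{50} - \frac{75}{-1 + 150} = \frac{1}{25} - \frac{75}{149} = - \frac{1726}{3725}$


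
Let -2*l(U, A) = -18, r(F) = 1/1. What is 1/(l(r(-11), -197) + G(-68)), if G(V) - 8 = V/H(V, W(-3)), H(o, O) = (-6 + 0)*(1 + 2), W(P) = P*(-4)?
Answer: 9/187 ≈ 0.048128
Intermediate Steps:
r(F) = 1
l(U, A) = 9 (l(U, A) = -½*(-18) = 9)
W(P) = -4*P
H(o, O) = -18 (H(o, O) = -6*3 = -18)
G(V) = 8 - V/18 (G(V) = 8 + V/(-18) = 8 + V*(-1/18) = 8 - V/18)
1/(l(r(-11), -197) + G(-68)) = 1/(9 + (8 - 1/18*(-68))) = 1/(9 + (8 + 34/9)) = 1/(9 + 106/9) = 1/(187/9) = 9/187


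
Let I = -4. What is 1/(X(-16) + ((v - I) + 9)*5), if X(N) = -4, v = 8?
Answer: 1/101 ≈ 0.0099010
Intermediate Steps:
1/(X(-16) + ((v - I) + 9)*5) = 1/(-4 + ((8 - 1*(-4)) + 9)*5) = 1/(-4 + ((8 + 4) + 9)*5) = 1/(-4 + (12 + 9)*5) = 1/(-4 + 21*5) = 1/(-4 + 105) = 1/101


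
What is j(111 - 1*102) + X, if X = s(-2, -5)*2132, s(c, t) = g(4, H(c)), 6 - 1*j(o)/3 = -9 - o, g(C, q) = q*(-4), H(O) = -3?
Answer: 25656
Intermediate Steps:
g(C, q) = -4*q
j(o) = 45 + 3*o (j(o) = 18 - 3*(-9 - o) = 18 + (27 + 3*o) = 45 + 3*o)
s(c, t) = 12 (s(c, t) = -4*(-3) = 12)
X = 25584 (X = 12*2132 = 25584)
j(111 - 1*102) + X = (45 + 3*(111 - 1*102)) + 25584 = (45 + 3*(111 - 102)) + 25584 = (45 + 3*9) + 25584 = (45 + 27) + 25584 = 72 + 25584 = 25656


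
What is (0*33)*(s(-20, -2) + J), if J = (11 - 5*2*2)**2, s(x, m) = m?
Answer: 0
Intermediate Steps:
J = 81 (J = (11 - 10*2)**2 = (11 - 20)**2 = (-9)**2 = 81)
(0*33)*(s(-20, -2) + J) = (0*33)*(-2 + 81) = 0*79 = 0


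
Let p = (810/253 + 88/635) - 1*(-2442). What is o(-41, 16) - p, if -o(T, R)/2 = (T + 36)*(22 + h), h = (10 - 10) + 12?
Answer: -338233424/160655 ≈ -2105.3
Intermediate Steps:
h = 12 (h = 0 + 12 = 12)
o(T, R) = -2448 - 68*T (o(T, R) = -2*(T + 36)*(22 + 12) = -2*(36 + T)*34 = -2*(1224 + 34*T) = -2448 - 68*T)
p = 392856124/160655 (p = (810*(1/253) + 88*(1/635)) + 2442 = (810/253 + 88/635) + 2442 = 536614/160655 + 2442 = 392856124/160655 ≈ 2445.3)
o(-41, 16) - p = (-2448 - 68*(-41)) - 1*392856124/160655 = (-2448 + 2788) - 392856124/160655 = 340 - 392856124/160655 = -338233424/160655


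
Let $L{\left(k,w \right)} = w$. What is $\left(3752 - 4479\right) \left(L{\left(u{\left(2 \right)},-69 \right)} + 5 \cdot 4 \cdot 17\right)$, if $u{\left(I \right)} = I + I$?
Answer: $-197017$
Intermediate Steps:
$u{\left(I \right)} = 2 I$
$\left(3752 - 4479\right) \left(L{\left(u{\left(2 \right)},-69 \right)} + 5 \cdot 4 \cdot 17\right) = \left(3752 - 4479\right) \left(-69 + 5 \cdot 4 \cdot 17\right) = - 727 \left(-69 + 20 \cdot 17\right) = - 727 \left(-69 + 340\right) = \left(-727\right) 271 = -197017$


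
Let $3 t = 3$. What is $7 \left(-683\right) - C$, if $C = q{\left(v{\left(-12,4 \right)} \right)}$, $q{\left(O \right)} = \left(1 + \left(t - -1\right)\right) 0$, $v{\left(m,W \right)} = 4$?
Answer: $-4781$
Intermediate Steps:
$t = 1$ ($t = \frac{1}{3} \cdot 3 = 1$)
$q{\left(O \right)} = 0$ ($q{\left(O \right)} = \left(1 + \left(1 - -1\right)\right) 0 = \left(1 + \left(1 + 1\right)\right) 0 = \left(1 + 2\right) 0 = 3 \cdot 0 = 0$)
$C = 0$
$7 \left(-683\right) - C = 7 \left(-683\right) - 0 = -4781 + 0 = -4781$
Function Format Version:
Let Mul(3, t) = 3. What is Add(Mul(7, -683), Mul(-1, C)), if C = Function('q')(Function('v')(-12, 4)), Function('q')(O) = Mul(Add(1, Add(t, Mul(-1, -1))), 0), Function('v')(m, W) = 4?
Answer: -4781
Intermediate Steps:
t = 1 (t = Mul(Rational(1, 3), 3) = 1)
Function('q')(O) = 0 (Function('q')(O) = Mul(Add(1, Add(1, Mul(-1, -1))), 0) = Mul(Add(1, Add(1, 1)), 0) = Mul(Add(1, 2), 0) = Mul(3, 0) = 0)
C = 0
Add(Mul(7, -683), Mul(-1, C)) = Add(Mul(7, -683), Mul(-1, 0)) = Add(-4781, 0) = -4781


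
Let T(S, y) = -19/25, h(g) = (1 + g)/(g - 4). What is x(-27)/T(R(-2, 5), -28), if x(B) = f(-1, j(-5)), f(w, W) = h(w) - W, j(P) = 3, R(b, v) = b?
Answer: 75/19 ≈ 3.9474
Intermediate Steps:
h(g) = (1 + g)/(-4 + g)
f(w, W) = -W + (1 + w)/(-4 + w) (f(w, W) = (1 + w)/(-4 + w) - W = -W + (1 + w)/(-4 + w))
T(S, y) = -19/25 (T(S, y) = -19*1/25 = -19/25)
x(B) = -3 (x(B) = (1 - 1 - 1*3*(-4 - 1))/(-4 - 1) = (1 - 1 - 1*3*(-5))/(-5) = -(1 - 1 + 15)/5 = -1/5*15 = -3)
x(-27)/T(R(-2, 5), -28) = -3/(-19/25) = -3*(-25/19) = 75/19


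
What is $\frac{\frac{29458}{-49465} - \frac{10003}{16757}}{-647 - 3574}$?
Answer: $\frac{25344259}{89710861695} \approx 0.00028251$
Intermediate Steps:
$\frac{\frac{29458}{-49465} - \frac{10003}{16757}}{-647 - 3574} = \frac{29458 \left(- \frac{1}{49465}\right) - \frac{10003}{16757}}{-647 - 3574} = \frac{- \frac{2266}{3805} - \frac{10003}{16757}}{-4221} = \left(- \frac{76032777}{63760385}\right) \left(- \frac{1}{4221}\right) = \frac{25344259}{89710861695}$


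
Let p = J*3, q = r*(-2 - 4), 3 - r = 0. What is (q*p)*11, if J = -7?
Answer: 4158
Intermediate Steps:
r = 3 (r = 3 - 1*0 = 3 + 0 = 3)
q = -18 (q = 3*(-2 - 4) = 3*(-6) = -18)
p = -21 (p = -7*3 = -21)
(q*p)*11 = -18*(-21)*11 = 378*11 = 4158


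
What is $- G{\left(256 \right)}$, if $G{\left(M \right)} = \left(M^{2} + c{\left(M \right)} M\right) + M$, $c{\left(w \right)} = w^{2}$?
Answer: $-16843008$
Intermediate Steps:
$G{\left(M \right)} = M + M^{2} + M^{3}$ ($G{\left(M \right)} = \left(M^{2} + M^{2} M\right) + M = \left(M^{2} + M^{3}\right) + M = M + M^{2} + M^{3}$)
$- G{\left(256 \right)} = - 256 \left(1 + 256 + 256^{2}\right) = - 256 \left(1 + 256 + 65536\right) = - 256 \cdot 65793 = \left(-1\right) 16843008 = -16843008$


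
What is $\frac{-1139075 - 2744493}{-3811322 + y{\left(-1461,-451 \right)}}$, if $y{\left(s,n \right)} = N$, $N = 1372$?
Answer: $\frac{1941784}{1904975} \approx 1.0193$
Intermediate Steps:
$y{\left(s,n \right)} = 1372$
$\frac{-1139075 - 2744493}{-3811322 + y{\left(-1461,-451 \right)}} = \frac{-1139075 - 2744493}{-3811322 + 1372} = - \frac{3883568}{-3809950} = \left(-3883568\right) \left(- \frac{1}{3809950}\right) = \frac{1941784}{1904975}$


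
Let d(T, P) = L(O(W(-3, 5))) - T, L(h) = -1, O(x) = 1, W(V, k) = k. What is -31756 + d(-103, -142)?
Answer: -31654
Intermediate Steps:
d(T, P) = -1 - T
-31756 + d(-103, -142) = -31756 + (-1 - 1*(-103)) = -31756 + (-1 + 103) = -31756 + 102 = -31654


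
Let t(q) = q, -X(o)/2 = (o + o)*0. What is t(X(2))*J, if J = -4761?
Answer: 0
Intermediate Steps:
X(o) = 0 (X(o) = -2*(o + o)*0 = -2*2*o*0 = -2*0 = 0)
t(X(2))*J = 0*(-4761) = 0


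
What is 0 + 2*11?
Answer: 22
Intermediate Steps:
0 + 2*11 = 0 + 22 = 22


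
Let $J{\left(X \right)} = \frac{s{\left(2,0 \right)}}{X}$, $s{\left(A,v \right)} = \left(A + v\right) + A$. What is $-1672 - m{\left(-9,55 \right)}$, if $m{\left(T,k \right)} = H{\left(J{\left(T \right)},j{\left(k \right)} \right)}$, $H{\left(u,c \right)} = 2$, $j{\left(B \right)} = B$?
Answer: $-1674$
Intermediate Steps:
$s{\left(A,v \right)} = v + 2 A$
$J{\left(X \right)} = \frac{4}{X}$ ($J{\left(X \right)} = \frac{0 + 2 \cdot 2}{X} = \frac{0 + 4}{X} = \frac{4}{X}$)
$m{\left(T,k \right)} = 2$
$-1672 - m{\left(-9,55 \right)} = -1672 - 2 = -1674$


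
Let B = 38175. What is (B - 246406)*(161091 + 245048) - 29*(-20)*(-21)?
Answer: -84570742289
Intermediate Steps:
(B - 246406)*(161091 + 245048) - 29*(-20)*(-21) = (38175 - 246406)*(161091 + 245048) - 29*(-20)*(-21) = -208231*406139 - (-580)*(-21) = -84570730109 - 1*12180 = -84570730109 - 12180 = -84570742289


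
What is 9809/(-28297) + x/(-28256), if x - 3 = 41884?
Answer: -1462439543/799560032 ≈ -1.8291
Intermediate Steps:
x = 41887 (x = 3 + 41884 = 41887)
9809/(-28297) + x/(-28256) = 9809/(-28297) + 41887/(-28256) = 9809*(-1/28297) + 41887*(-1/28256) = -9809/28297 - 41887/28256 = -1462439543/799560032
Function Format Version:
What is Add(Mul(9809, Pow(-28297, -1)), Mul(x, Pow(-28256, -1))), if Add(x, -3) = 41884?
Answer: Rational(-1462439543, 799560032) ≈ -1.8291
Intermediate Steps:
x = 41887 (x = Add(3, 41884) = 41887)
Add(Mul(9809, Pow(-28297, -1)), Mul(x, Pow(-28256, -1))) = Add(Mul(9809, Pow(-28297, -1)), Mul(41887, Pow(-28256, -1))) = Add(Mul(9809, Rational(-1, 28297)), Mul(41887, Rational(-1, 28256))) = Add(Rational(-9809, 28297), Rational(-41887, 28256)) = Rational(-1462439543, 799560032)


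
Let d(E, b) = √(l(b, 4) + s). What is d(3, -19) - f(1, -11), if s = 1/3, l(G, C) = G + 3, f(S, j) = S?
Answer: -1 + I*√141/3 ≈ -1.0 + 3.9581*I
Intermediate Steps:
l(G, C) = 3 + G
s = ⅓ ≈ 0.33333
d(E, b) = √(10/3 + b) (d(E, b) = √((3 + b) + ⅓) = √(10/3 + b))
d(3, -19) - f(1, -11) = √(30 + 9*(-19))/3 - 1*1 = √(30 - 171)/3 - 1 = √(-141)/3 - 1 = (I*√141)/3 - 1 = I*√141/3 - 1 = -1 + I*√141/3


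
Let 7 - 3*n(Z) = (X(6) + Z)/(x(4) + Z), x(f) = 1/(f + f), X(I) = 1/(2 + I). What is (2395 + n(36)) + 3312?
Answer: 5709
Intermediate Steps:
x(f) = 1/(2*f)
n(Z) = 2 (n(Z) = 7/3 - (1/(2 + 6) + Z)/(3*((½)/4 + Z)) = 7/3 - (1/8 + Z)/(3*((½)*(¼) + Z)) = 7/3 - (⅛ + Z)/(3*(⅛ + Z)) = 7/3 - ⅓*1 = 7/3 - ⅓ = 2)
(2395 + n(36)) + 3312 = (2395 + 2) + 3312 = 2397 + 3312 = 5709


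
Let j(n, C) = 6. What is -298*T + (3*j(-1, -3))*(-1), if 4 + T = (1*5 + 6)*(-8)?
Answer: 27398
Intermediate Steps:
T = -92 (T = -4 + (1*5 + 6)*(-8) = -4 + (5 + 6)*(-8) = -4 + 11*(-8) = -4 - 88 = -92)
-298*T + (3*j(-1, -3))*(-1) = -298*(-92) + (3*6)*(-1) = 27416 + 18*(-1) = 27416 - 18 = 27398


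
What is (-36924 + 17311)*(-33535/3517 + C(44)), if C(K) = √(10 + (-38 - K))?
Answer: 657721955/3517 - 117678*I*√2 ≈ 1.8701e+5 - 1.6642e+5*I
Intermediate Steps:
C(K) = √(-28 - K)
(-36924 + 17311)*(-33535/3517 + C(44)) = (-36924 + 17311)*(-33535/3517 + √(-28 - 1*44)) = -19613*(-33535*1/3517 + √(-28 - 44)) = -19613*(-33535/3517 + √(-72)) = -19613*(-33535/3517 + 6*I*√2) = 657721955/3517 - 117678*I*√2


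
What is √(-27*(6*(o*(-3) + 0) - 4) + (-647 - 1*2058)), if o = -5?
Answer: I*√5027 ≈ 70.901*I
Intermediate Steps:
√(-27*(6*(o*(-3) + 0) - 4) + (-647 - 1*2058)) = √(-27*(6*(-5*(-3) + 0) - 4) + (-647 - 1*2058)) = √(-27*(6*(15 + 0) - 4) + (-647 - 2058)) = √(-27*(6*15 - 4) - 2705) = √(-27*(90 - 4) - 2705) = √(-27*86 - 2705) = √(-2322 - 2705) = √(-5027) = I*√5027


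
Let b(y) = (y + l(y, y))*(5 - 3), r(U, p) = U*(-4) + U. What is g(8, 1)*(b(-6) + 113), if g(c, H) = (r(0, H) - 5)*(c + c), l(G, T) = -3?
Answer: -7600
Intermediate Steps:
r(U, p) = -3*U (r(U, p) = -4*U + U = -3*U)
g(c, H) = -10*c (g(c, H) = (-3*0 - 5)*(c + c) = (0 - 5)*(2*c) = -10*c)
b(y) = -6 + 2*y (b(y) = (y - 3)*(5 - 3) = (-3 + y)*2 = -6 + 2*y)
g(8, 1)*(b(-6) + 113) = (-10*8)*((-6 + 2*(-6)) + 113) = -80*((-6 - 12) + 113) = -80*(-18 + 113) = -80*95 = -7600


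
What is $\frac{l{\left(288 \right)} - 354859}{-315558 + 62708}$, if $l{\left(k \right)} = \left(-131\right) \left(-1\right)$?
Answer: $\frac{177364}{126425} \approx 1.4029$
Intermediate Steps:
$l{\left(k \right)} = 131$
$\frac{l{\left(288 \right)} - 354859}{-315558 + 62708} = \frac{131 - 354859}{-315558 + 62708} = - \frac{354728}{-252850} = \left(-354728\right) \left(- \frac{1}{252850}\right) = \frac{177364}{126425}$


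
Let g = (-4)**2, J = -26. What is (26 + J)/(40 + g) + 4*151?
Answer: 604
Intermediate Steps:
g = 16
(26 + J)/(40 + g) + 4*151 = (26 - 26)/(40 + 16) + 4*151 = 0/56 + 604 = 0*(1/56) + 604 = 0 + 604 = 604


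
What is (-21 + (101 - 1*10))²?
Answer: 4900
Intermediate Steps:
(-21 + (101 - 1*10))² = (-21 + (101 - 10))² = (-21 + 91)² = 70² = 4900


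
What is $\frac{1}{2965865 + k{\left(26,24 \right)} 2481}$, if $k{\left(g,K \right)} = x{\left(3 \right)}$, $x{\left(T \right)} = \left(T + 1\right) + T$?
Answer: $\frac{1}{2983232} \approx 3.3521 \cdot 10^{-7}$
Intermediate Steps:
$x{\left(T \right)} = 1 + 2 T$ ($x{\left(T \right)} = \left(1 + T\right) + T = 1 + 2 T$)
$k{\left(g,K \right)} = 7$ ($k{\left(g,K \right)} = 1 + 2 \cdot 3 = 1 + 6 = 7$)
$\frac{1}{2965865 + k{\left(26,24 \right)} 2481} = \frac{1}{2965865 + 7 \cdot 2481} = \frac{1}{2965865 + 17367} = \frac{1}{2983232}$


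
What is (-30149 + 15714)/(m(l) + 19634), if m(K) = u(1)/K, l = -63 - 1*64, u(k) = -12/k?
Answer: -366649/498706 ≈ -0.73520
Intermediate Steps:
l = -127 (l = -63 - 64 = -127)
m(K) = -12/K (m(K) = (-12/1)/K = (-12*1)/K = -12/K)
(-30149 + 15714)/(m(l) + 19634) = (-30149 + 15714)/(-12/(-127) + 19634) = -14435/(-12*(-1/127) + 19634) = -14435/(12/127 + 19634) = -14435/2493530/127 = -14435*127/2493530 = -366649/498706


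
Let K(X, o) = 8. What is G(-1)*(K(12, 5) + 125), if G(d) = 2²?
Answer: 532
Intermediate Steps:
G(d) = 4
G(-1)*(K(12, 5) + 125) = 4*(8 + 125) = 4*133 = 532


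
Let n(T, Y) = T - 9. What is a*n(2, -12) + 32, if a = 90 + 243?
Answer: -2299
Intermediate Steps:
n(T, Y) = -9 + T
a = 333
a*n(2, -12) + 32 = 333*(-9 + 2) + 32 = 333*(-7) + 32 = -2331 + 32 = -2299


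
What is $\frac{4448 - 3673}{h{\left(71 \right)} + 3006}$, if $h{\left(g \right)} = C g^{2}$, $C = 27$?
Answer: $\frac{775}{139113} \approx 0.005571$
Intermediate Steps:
$h{\left(g \right)} = 27 g^{2}$
$\frac{4448 - 3673}{h{\left(71 \right)} + 3006} = \frac{4448 - 3673}{27 \cdot 71^{2} + 3006} = \frac{775}{27 \cdot 5041 + 3006} = \frac{775}{136107 + 3006} = \frac{775}{139113}$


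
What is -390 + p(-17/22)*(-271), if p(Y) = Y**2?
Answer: -267079/484 ≈ -551.82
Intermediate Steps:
-390 + p(-17/22)*(-271) = -390 + (-17/22)**2*(-271) = -390 + (289/484)*(-271) = -390 - 78319/484 = -267079/484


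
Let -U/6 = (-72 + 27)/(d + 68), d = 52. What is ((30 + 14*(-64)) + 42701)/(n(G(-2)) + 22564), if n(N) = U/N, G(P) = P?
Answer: 334680/180503 ≈ 1.8542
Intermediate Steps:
U = 9/4 (U = -6*(-72 + 27)/(52 + 68) = -(-270)/120 = -6*(-3/8) = 9/4 ≈ 2.2500)
n(N) = 9/(4*N)
((30 + 14*(-64)) + 42701)/(n(G(-2)) + 22564) = ((30 + 14*(-64)) + 42701)/((9/4)/(-2) + 22564) = ((30 - 896) + 42701)/((9/4)*(-½) + 22564) = (-866 + 42701)/(-9/8 + 22564) = 41835/(180503/8) = 41835*(8/180503) = 334680/180503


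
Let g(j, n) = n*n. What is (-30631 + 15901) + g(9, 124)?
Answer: 646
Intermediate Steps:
g(j, n) = n**2
(-30631 + 15901) + g(9, 124) = (-30631 + 15901) + 124**2 = -14730 + 15376 = 646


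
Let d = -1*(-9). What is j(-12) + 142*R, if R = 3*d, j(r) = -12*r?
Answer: 3978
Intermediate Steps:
d = 9
R = 27 (R = 3*9 = 27)
j(-12) + 142*R = -12*(-12) + 142*27 = 144 + 3834 = 3978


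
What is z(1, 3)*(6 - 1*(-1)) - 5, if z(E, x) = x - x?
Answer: -5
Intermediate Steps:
z(E, x) = 0
z(1, 3)*(6 - 1*(-1)) - 5 = 0*(6 - 1*(-1)) - 5 = 0*(6 + 1) - 5 = 0*7 - 5 = 0 - 5 = -5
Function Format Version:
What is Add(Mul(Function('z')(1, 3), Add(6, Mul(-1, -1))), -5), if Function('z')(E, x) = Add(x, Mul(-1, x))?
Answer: -5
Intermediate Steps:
Function('z')(E, x) = 0
Add(Mul(Function('z')(1, 3), Add(6, Mul(-1, -1))), -5) = Add(Mul(0, Add(6, Mul(-1, -1))), -5) = Add(Mul(0, Add(6, 1)), -5) = Add(Mul(0, 7), -5) = Add(0, -5) = -5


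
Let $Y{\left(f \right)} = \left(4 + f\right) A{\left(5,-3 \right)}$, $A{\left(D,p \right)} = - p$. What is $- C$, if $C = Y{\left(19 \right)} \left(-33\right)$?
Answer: $2277$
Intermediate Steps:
$Y{\left(f \right)} = 12 + 3 f$ ($Y{\left(f \right)} = \left(4 + f\right) \left(\left(-1\right) \left(-3\right)\right) = \left(4 + f\right) 3 = 12 + 3 f$)
$C = -2277$ ($C = \left(12 + 3 \cdot 19\right) \left(-33\right) = \left(12 + 57\right) \left(-33\right) = 69 \left(-33\right) = -2277$)
$- C = \left(-1\right) \left(-2277\right) = 2277$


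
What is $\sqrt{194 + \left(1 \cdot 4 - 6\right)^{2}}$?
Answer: $3 \sqrt{22} \approx 14.071$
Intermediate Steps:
$\sqrt{194 + \left(1 \cdot 4 - 6\right)^{2}} = \sqrt{194 + \left(4 - 6\right)^{2}} = \sqrt{194 + \left(-2\right)^{2}} = \sqrt{194 + 4} = \sqrt{198} = 3 \sqrt{22}$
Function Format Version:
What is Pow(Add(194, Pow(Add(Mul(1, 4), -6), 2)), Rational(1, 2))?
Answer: Mul(3, Pow(22, Rational(1, 2))) ≈ 14.071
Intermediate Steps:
Pow(Add(194, Pow(Add(Mul(1, 4), -6), 2)), Rational(1, 2)) = Pow(Add(194, Pow(Add(4, -6), 2)), Rational(1, 2)) = Pow(Add(194, Pow(-2, 2)), Rational(1, 2)) = Pow(Add(194, 4), Rational(1, 2)) = Pow(198, Rational(1, 2)) = Mul(3, Pow(22, Rational(1, 2)))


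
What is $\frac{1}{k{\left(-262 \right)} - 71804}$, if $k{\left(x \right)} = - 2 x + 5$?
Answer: $- \frac{1}{71275} \approx -1.403 \cdot 10^{-5}$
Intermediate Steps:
$k{\left(x \right)} = 5 - 2 x$
$\frac{1}{k{\left(-262 \right)} - 71804} = \frac{1}{\left(5 - -524\right) - 71804} = \frac{1}{\left(5 + 524\right) - 71804} = \frac{1}{529 - 71804} = \frac{1}{-71275} = - \frac{1}{71275}$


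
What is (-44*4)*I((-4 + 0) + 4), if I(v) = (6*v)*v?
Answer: 0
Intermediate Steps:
I(v) = 6*v**2
(-44*4)*I((-4 + 0) + 4) = (-44*4)*(6*((-4 + 0) + 4)**2) = -1056*(-4 + 4)**2 = -1056*0**2 = -1056*0 = -176*0 = 0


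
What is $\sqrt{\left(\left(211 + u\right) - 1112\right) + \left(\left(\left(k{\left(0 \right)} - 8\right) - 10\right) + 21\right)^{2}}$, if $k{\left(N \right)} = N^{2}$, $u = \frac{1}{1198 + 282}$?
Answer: $\frac{i \sqrt{488458830}}{740} \approx 29.866 i$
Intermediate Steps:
$u = \frac{1}{1480} \approx 0.00067568$
$\sqrt{\left(\left(211 + u\right) - 1112\right) + \left(\left(\left(k{\left(0 \right)} - 8\right) - 10\right) + 21\right)^{2}} = \sqrt{\left(\left(211 + \frac{1}{1480}\right) - 1112\right) + \left(\left(\left(0^{2} - 8\right) - 10\right) + 21\right)^{2}} = \sqrt{\left(\frac{312281}{1480} - 1112\right) + \left(\left(\left(0 - 8\right) - 10\right) + 21\right)^{2}} = \sqrt{- \frac{1333479}{1480} + \left(\left(-8 - 10\right) + 21\right)^{2}} = \sqrt{- \frac{1333479}{1480} + \left(-18 + 21\right)^{2}} = \sqrt{- \frac{1333479}{1480} + 3^{2}} = \sqrt{- \frac{1333479}{1480} + 9} = \sqrt{- \frac{1320159}{1480}} = \frac{i \sqrt{488458830}}{740}$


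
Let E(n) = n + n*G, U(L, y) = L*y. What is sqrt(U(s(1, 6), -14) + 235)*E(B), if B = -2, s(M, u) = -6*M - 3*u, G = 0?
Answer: -2*sqrt(571) ≈ -47.791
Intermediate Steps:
E(n) = n (E(n) = n + n*0 = n + 0 = n)
sqrt(U(s(1, 6), -14) + 235)*E(B) = sqrt((-6*1 - 3*6)*(-14) + 235)*(-2) = sqrt((-6 - 18)*(-14) + 235)*(-2) = sqrt(-24*(-14) + 235)*(-2) = sqrt(336 + 235)*(-2) = sqrt(571)*(-2) = -2*sqrt(571)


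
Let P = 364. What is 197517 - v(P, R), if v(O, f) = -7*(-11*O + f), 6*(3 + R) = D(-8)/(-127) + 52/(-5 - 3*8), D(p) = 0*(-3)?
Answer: 14743534/87 ≈ 1.6947e+5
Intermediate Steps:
D(p) = 0
R = -287/87 (R = -3 + (0/(-127) + 52/(-5 - 3*8))/6 = -3 + (0*(-1/127) + 52/(-5 - 24))/6 = -3 + (0 + 52/(-29))/6 = -3 + (0 + 52*(-1/29))/6 = -3 + (0 - 52/29)/6 = -3 + (⅙)*(-52/29) = -3 - 26/87 = -287/87 ≈ -3.2989)
v(O, f) = -7*f + 77*O (v(O, f) = -7*(f - 11*O) = -7*f + 77*O)
197517 - v(P, R) = 197517 - (-7*(-287/87) + 77*364) = 197517 - (2009/87 + 28028) = 197517 - 1*2440445/87 = 197517 - 2440445/87 = 14743534/87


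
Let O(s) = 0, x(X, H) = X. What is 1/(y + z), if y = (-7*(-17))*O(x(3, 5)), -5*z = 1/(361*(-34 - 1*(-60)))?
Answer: -46930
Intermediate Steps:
z = -1/46930 (z = -1/(361*(-34 - 1*(-60)))/5 = -1/(361*(-34 + 60))/5 = -1/(5*(361*26)) = -⅕/9386 = -⅕*1/9386 = -1/46930 ≈ -2.1308e-5)
y = 0 (y = -7*(-17)*0 = 119*0 = 0)
1/(y + z) = 1/(0 - 1/46930) = 1/(-1/46930) = -46930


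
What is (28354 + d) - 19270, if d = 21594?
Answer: 30678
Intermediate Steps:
(28354 + d) - 19270 = (28354 + 21594) - 19270 = 49948 - 19270 = 30678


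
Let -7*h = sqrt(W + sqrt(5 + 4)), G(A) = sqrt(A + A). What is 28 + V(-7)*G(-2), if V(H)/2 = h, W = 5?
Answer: 28 - 8*I*sqrt(2)/7 ≈ 28.0 - 1.6162*I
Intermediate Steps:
G(A) = sqrt(2)*sqrt(A) (G(A) = sqrt(2*A) = sqrt(2)*sqrt(A))
h = -2*sqrt(2)/7 (h = -sqrt(5 + sqrt(5 + 4))/7 = -sqrt(5 + sqrt(9))/7 = -sqrt(5 + 3)/7 = -2*sqrt(2)/7 ≈ -0.40406)
V(H) = -4*sqrt(2)/7 (V(H) = 2*(-2*sqrt(2)/7) = -4*sqrt(2)/7)
28 + V(-7)*G(-2) = 28 + (-4*sqrt(2)/7)*(sqrt(2)*sqrt(-2)) = 28 + (-4*sqrt(2)/7)*(sqrt(2)*(I*sqrt(2))) = 28 + (-4*sqrt(2)/7)*(2*I) = 28 - 8*I*sqrt(2)/7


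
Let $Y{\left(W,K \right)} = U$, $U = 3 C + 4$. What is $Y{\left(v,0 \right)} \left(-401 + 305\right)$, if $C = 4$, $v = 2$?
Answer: $-1536$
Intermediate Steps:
$U = 16$ ($U = 3 \cdot 4 + 4 = 12 + 4 = 16$)
$Y{\left(W,K \right)} = 16$
$Y{\left(v,0 \right)} \left(-401 + 305\right) = 16 \left(-401 + 305\right) = 16 \left(-96\right) = -1536$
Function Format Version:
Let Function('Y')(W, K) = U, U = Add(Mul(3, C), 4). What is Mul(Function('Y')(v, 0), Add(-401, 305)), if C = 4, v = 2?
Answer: -1536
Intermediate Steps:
U = 16 (U = Add(Mul(3, 4), 4) = Add(12, 4) = 16)
Function('Y')(W, K) = 16
Mul(Function('Y')(v, 0), Add(-401, 305)) = Mul(16, Add(-401, 305)) = Mul(16, -96) = -1536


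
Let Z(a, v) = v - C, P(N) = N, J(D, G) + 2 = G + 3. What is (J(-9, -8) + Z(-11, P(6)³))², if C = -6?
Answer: 46225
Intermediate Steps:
J(D, G) = 1 + G (J(D, G) = -2 + (G + 3) = -2 + (3 + G) = 1 + G)
Z(a, v) = 6 + v (Z(a, v) = v - 1*(-6) = v + 6 = 6 + v)
(J(-9, -8) + Z(-11, P(6)³))² = ((1 - 8) + (6 + 6³))² = (-7 + (6 + 216))² = (-7 + 222)² = 215² = 46225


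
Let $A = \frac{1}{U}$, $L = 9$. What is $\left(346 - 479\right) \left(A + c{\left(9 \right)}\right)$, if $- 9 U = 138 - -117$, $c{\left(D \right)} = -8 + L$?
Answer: $- \frac{10906}{85} \approx -128.31$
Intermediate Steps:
$c{\left(D \right)} = 1$ ($c{\left(D \right)} = -8 + 9 = 1$)
$U = - \frac{85}{3}$ ($U = - \frac{138 - -117}{9} = - \frac{138 + 117}{9} = \left(- \frac{1}{9}\right) 255 = - \frac{85}{3} \approx -28.333$)
$A = - \frac{3}{85}$ ($A = \frac{1}{- \frac{85}{3}} = - \frac{3}{85} \approx -0.035294$)
$\left(346 - 479\right) \left(A + c{\left(9 \right)}\right) = \left(346 - 479\right) \left(- \frac{3}{85} + 1\right) = \left(-133\right) \frac{82}{85} = - \frac{10906}{85}$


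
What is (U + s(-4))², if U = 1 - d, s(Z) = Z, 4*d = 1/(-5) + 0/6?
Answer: 3481/400 ≈ 8.7025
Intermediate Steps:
d = -1/20 (d = (1/(-5) + 0/6)/4 = (1*(-⅕) + 0*(⅙))/4 = (-⅕ + 0)/4 = (¼)*(-⅕) = -1/20 ≈ -0.050000)
U = 21/20 (U = 1 - 1*(-1/20) = 1 + 1/20 = 21/20 ≈ 1.0500)
(U + s(-4))² = (21/20 - 4)² = (-59/20)² = 3481/400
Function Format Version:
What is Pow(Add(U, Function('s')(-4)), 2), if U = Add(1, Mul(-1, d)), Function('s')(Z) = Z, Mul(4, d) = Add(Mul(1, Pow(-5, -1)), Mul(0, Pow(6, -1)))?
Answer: Rational(3481, 400) ≈ 8.7025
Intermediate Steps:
d = Rational(-1, 20) (d = Mul(Rational(1, 4), Add(Mul(1, Pow(-5, -1)), Mul(0, Pow(6, -1)))) = Mul(Rational(1, 4), Add(Mul(1, Rational(-1, 5)), Mul(0, Rational(1, 6)))) = Mul(Rational(1, 4), Add(Rational(-1, 5), 0)) = Mul(Rational(1, 4), Rational(-1, 5)) = Rational(-1, 20) ≈ -0.050000)
U = Rational(21, 20) (U = Add(1, Mul(-1, Rational(-1, 20))) = Add(1, Rational(1, 20)) = Rational(21, 20) ≈ 1.0500)
Pow(Add(U, Function('s')(-4)), 2) = Pow(Add(Rational(21, 20), -4), 2) = Pow(Rational(-59, 20), 2) = Rational(3481, 400)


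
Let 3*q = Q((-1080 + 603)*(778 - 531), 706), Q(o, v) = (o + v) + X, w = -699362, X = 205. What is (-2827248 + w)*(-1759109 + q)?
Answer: 19023363093350/3 ≈ 6.3411e+12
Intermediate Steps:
Q(o, v) = 205 + o + v (Q(o, v) = (o + v) + 205 = 205 + o + v)
q = -116908/3 (q = (205 + (-1080 + 603)*(778 - 531) + 706)/3 = (205 - 477*247 + 706)/3 = (205 - 117819 + 706)/3 = (⅓)*(-116908) = -116908/3 ≈ -38969.)
(-2827248 + w)*(-1759109 + q) = (-2827248 - 699362)*(-1759109 - 116908/3) = -3526610*(-5394235/3) = 19023363093350/3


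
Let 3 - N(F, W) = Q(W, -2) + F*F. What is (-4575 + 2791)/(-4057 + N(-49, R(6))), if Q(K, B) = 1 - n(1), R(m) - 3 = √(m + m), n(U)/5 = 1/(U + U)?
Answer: 3568/12907 ≈ 0.27644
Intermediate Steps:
n(U) = 5/(2*U) (n(U) = 5/(U + U) = 5/((2*U)) = 5*(1/(2*U)) = 5/(2*U))
R(m) = 3 + √2*√m (R(m) = 3 + √(m + m) = 3 + √(2*m) = 3 + √2*√m)
Q(K, B) = -3/2 (Q(K, B) = 1 - 5/(2*1) = 1 - 5/2 = -3/2)
N(F, W) = 9/2 - F² (N(F, W) = 3 - (-3/2 + F*F) = 3 - (-3/2 + F²) = 3 + (3/2 - F²) = 9/2 - F²)
(-4575 + 2791)/(-4057 + N(-49, R(6))) = (-4575 + 2791)/(-4057 + (9/2 - 1*(-49)²)) = -1784/(-4057 + (9/2 - 1*2401)) = -1784/(-4057 + (9/2 - 2401)) = -1784/(-4057 - 4793/2) = -1784/(-12907/2) = -1784*(-2/12907) = 3568/12907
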